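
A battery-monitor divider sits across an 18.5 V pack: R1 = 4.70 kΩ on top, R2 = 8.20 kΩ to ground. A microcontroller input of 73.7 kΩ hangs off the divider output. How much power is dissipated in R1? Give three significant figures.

P ≈ 11.0 mW

Total resistance from the source is R1 + (R2‖R_L) = 12.08 kΩ, so I = 18.5/12.08 kΩ = 1.532 mA.
P = I²·R1 = (1.532 mA)² × 4.70 kΩ = 11.0 mW.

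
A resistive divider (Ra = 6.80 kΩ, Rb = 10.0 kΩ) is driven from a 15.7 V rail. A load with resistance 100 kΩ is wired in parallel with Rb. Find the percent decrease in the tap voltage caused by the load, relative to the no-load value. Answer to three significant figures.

3.89 %

The divider's output (Thévenin) resistance is Ra‖Rb = 4.048 kΩ.
Fractional drop under load = R_th/(R_th + R_L) = 4.048 / (4.048 + 100) = 0.03890.
So the output falls by 3.89 %.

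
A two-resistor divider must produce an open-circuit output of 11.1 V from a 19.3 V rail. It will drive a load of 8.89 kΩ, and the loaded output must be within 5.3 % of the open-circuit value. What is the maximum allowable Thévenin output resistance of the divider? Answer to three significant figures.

Loading drop = R_th/(R_th + R_L) ≤ 0.0530, so R_th ≤ R_L · ε/(1−ε) = 8.89 kΩ × 0.0530/0.9470 = 498 Ω.
(Any R1, R2 with R2/(R1+R2) = 0.575 and R1‖R2 ≤ 498 Ω will meet the spec.)

R_th ≤ 498 Ω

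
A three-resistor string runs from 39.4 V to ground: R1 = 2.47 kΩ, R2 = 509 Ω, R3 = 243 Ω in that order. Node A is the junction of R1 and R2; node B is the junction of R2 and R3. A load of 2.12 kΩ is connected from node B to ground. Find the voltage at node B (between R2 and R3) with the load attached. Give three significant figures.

V ≈ 2.69 V

At node B, R3 is in parallel with the load: R3‖R_L = 218.0 Ω.
Below node A the resistance is R2 + (R3‖R_L) = 727.0 Ω, so V_A = 39.4 × 727.0/3197 = 8.960 V.
Then V_B = V_A × (R3‖R_L)/(R2 + R3‖R_L) = 8.960 × 218.0/727.0 = 2.69 V.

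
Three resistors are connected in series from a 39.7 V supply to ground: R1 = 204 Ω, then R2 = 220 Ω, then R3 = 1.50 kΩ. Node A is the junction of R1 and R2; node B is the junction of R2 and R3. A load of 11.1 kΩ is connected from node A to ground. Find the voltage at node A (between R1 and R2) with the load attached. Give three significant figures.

Below node A the series string R2+R3 = 1720 Ω sits in parallel with the 11100 Ω load: 1489 Ω.
V_A = 39.7 × 1489/(204 + 1489) = 34.9 V.

V ≈ 34.9 V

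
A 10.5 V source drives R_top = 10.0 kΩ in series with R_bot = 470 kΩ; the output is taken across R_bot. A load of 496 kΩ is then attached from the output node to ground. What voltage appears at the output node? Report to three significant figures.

V_out ≈ 10.1 V

The load sits in parallel with R_bot: R_bot‖R_L = (470 × 496) / (470 + 496) = 241.3 kΩ.
V_out = 10.5 × 241.3 / (10.0 + 241.3) = 10.5 × 241.3/251.3 = 10.1 V.
(Unloaded it would have been 10.3 V.)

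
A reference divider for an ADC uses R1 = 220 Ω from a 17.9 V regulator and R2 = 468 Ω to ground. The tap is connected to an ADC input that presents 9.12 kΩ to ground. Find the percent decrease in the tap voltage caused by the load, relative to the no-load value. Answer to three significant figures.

The divider's output (Thévenin) resistance is R1‖R2 = 149.7 Ω.
Fractional drop under load = R_th/(R_th + R_L) = 149.7 / (149.7 + 9120) = 0.01614.
So the output falls by 1.61 %.

1.61 %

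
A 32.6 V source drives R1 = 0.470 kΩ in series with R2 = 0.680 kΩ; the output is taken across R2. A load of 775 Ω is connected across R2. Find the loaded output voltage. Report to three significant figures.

The load sits in parallel with R2: R2‖R_L = (680 × 775) / (680 + 775) = 362.2 Ω.
V_out = 32.6 × 362.2 / (470 + 362.2) = 32.6 × 362.2/832.2 = 14.2 V.
(Unloaded it would have been 19.3 V.)

V_out ≈ 14.2 V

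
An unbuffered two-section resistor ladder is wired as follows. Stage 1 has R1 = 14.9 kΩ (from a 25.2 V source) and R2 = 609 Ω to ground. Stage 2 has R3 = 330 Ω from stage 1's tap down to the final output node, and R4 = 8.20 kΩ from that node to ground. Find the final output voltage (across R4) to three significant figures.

Stage 2 presents R3+R4 = 8530 Ω as a load on stage 1's tap.
Stage 1's lower leg becomes R2‖(R3+R4) = 568.4 Ω, so V_mid = 25.2 × 568.4/15470 = 0.9260 V.
Stage 2 is itself unloaded: V_out = V_mid × R4/(R3+R4) = 0.9260 × 8200/8530 = 0.890 V.

V_out ≈ 0.890 V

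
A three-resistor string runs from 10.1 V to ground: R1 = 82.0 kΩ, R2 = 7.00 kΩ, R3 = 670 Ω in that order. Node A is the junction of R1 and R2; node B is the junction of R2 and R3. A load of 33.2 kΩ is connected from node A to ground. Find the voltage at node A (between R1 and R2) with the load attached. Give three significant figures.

V ≈ 0.713 V

Below node A the series string R2+R3 = 7670 Ω sits in parallel with the 33200 Ω load: 6231 Ω.
V_A = 10.1 × 6231/(82000 + 6231) = 0.713 V.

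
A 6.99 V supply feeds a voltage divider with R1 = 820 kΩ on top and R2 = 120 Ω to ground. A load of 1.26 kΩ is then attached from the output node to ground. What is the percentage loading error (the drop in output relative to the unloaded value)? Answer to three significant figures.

8.69 %

Unloaded V = 6.99 × 120/820100 = 0.0010228 V.
Loaded: R2‖R_L = 109.6 Ω, giving V = 6.99 × 109.6/820100 = 0.00093385 V.
Drop = (0.0010228 − 0.00093385) / 0.0010228 = 8.69 %.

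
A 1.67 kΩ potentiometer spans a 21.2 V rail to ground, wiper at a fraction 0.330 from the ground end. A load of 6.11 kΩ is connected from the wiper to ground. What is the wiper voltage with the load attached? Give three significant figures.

The wiper splits the pot into (1−α)R = 1119 Ω above and αR = 551.1 Ω below.
Lower section ‖ load = 505.5 Ω.
V_wiper = 21.2 × 505.5/(1119 + 505.5) = 6.60 V.

V ≈ 6.60 V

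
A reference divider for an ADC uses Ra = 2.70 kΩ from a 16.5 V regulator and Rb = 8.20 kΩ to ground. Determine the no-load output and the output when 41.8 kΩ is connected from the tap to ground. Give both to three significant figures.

Unloaded: 12.4 V; loaded: 11.8 V

Open-circuit: V = 16.5 × 8.20/(2.70 + 8.20) = 12.4 V.
With the load, Rb becomes Rb‖R_L = 6.855 kΩ, so V = 16.5 × 6.855/9.555 = 11.8 V.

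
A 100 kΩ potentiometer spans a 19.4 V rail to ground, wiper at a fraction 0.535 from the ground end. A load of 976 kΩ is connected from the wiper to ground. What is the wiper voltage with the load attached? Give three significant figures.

V ≈ 10.1 V

The wiper splits the pot into (1−α)R = 46.50 kΩ above and αR = 53.50 kΩ below.
Lower section ‖ load = 50.72 kΩ.
V_wiper = 19.4 × 50.72/(46.50 + 50.72) = 10.1 V.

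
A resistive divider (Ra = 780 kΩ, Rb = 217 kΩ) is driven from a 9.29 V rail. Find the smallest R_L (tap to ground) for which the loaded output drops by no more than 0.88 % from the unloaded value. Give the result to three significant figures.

Output resistance R_th = Ra‖Rb = (780 × 217)/997.0 = 169.8 kΩ.
The fractional drop is R_th/(R_th + R_L); requiring this ≤ 0.00880 gives R_L ≥ R_th(1/0.00880 − 1) = 169.8 × 112.6 = 19.1 MΩ.

R_L(min) ≈ 19.1 MΩ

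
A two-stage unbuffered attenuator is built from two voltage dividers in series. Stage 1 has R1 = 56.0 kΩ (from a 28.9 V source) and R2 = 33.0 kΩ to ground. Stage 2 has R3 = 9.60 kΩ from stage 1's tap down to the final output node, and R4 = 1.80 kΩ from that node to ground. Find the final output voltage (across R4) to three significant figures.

V_out ≈ 0.600 V

Stage 2 presents R3+R4 = 11.40 kΩ as a load on stage 1's tap.
Stage 1's lower leg becomes R2‖(R3+R4) = 8.473 kΩ, so V_mid = 28.9 × 8.473/64.47 = 3.798 V.
Stage 2 is itself unloaded: V_out = V_mid × R4/(R3+R4) = 3.798 × 1.80/11.40 = 0.600 V.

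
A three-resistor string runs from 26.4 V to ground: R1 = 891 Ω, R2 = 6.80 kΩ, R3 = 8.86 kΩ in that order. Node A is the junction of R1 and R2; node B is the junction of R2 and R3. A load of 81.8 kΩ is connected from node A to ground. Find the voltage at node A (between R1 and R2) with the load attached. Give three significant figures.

Below node A the series string R2+R3 = 15660 Ω sits in parallel with the 81800 Ω load: 13140 Ω.
V_A = 26.4 × 13140/(891 + 13140) = 24.7 V.

V ≈ 24.7 V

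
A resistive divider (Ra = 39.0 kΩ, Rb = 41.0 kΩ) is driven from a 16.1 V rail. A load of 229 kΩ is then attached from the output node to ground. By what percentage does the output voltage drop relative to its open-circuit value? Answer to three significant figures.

8.03 %

The divider's output (Thévenin) resistance is Ra‖Rb = 19.99 kΩ.
Fractional drop under load = R_th/(R_th + R_L) = 19.99 / (19.99 + 229) = 0.08028.
So the output falls by 8.03 %.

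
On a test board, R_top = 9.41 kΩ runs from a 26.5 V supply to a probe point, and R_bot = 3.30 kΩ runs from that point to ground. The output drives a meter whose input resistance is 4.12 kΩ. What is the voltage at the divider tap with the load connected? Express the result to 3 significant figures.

V_out ≈ 4.32 V

The load sits in parallel with R_bot: R_bot‖R_L = (3.30 × 4.12) / (3.30 + 4.12) = 1.832 kΩ.
V_out = 26.5 × 1.832 / (9.41 + 1.832) = 26.5 × 1.832/11.24 = 4.32 V.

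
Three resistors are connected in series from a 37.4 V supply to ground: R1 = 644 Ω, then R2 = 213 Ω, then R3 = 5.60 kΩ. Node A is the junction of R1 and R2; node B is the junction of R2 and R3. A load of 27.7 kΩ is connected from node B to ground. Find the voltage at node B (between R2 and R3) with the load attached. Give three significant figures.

At node B, R3 is in parallel with the load: R3‖R_L = 4658 Ω.
Below node A the resistance is R2 + (R3‖R_L) = 4871 Ω, so V_A = 37.4 × 4871/5515 = 33.03 V.
Then V_B = V_A × (R3‖R_L)/(R2 + R3‖R_L) = 33.03 × 4658/4871 = 31.6 V.

V ≈ 31.6 V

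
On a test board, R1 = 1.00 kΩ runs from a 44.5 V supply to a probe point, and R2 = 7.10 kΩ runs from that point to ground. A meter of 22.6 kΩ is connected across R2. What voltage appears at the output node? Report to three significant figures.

The load sits in parallel with R2: R2‖R_L = (7.10 × 22.6) / (7.10 + 22.6) = 5.403 kΩ.
V_out = 44.5 × 5.403 / (1.00 + 5.403) = 44.5 × 5.403/6.403 = 37.5 V.
(Unloaded it would have been 39.0 V.)

V_out ≈ 37.5 V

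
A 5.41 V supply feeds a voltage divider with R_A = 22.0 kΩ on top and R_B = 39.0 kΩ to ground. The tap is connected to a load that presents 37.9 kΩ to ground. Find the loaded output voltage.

V_out ≈ 2.52 V

The load sits in parallel with R_B: R_B‖R_L = (39.0 × 37.9) / (39.0 + 37.9) = 19.22 kΩ.
V_out = 5.41 × 19.22 / (22.0 + 19.22) = 5.41 × 19.22/41.22 = 2.52 V.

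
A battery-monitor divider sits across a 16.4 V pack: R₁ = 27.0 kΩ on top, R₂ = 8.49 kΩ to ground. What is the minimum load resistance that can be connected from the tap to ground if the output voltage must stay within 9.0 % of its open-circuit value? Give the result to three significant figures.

Output resistance R_th = R₁‖R₂ = (27.0 × 8.49)/35.49 = 6.459 kΩ.
The fractional drop is R_th/(R_th + R_L); requiring this ≤ 0.0900 gives R_L ≥ R_th(1/0.0900 − 1) = 6.459 × 10.11 = 65.3 kΩ.

R_L(min) ≈ 65.3 kΩ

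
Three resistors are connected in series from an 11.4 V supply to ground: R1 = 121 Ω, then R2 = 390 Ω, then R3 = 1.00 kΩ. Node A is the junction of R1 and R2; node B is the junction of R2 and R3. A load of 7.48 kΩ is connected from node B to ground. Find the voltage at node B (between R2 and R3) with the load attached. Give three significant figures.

At node B, R3 is in parallel with the load: R3‖R_L = 882.1 Ω.
Below node A the resistance is R2 + (R3‖R_L) = 1272 Ω, so V_A = 11.4 × 1272/1393 = 10.41 V.
Then V_B = V_A × (R3‖R_L)/(R2 + R3‖R_L) = 10.41 × 882.1/1272 = 7.22 V.

V ≈ 7.22 V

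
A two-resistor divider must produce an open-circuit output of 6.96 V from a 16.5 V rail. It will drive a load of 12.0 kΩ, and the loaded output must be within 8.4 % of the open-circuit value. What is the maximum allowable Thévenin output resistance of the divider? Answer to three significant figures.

R_th ≤ 1.10 kΩ

Loading drop = R_th/(R_th + R_L) ≤ 0.0840, so R_th ≤ R_L · ε/(1−ε) = 12.0 kΩ × 0.0840/0.9160 = 1.10 kΩ.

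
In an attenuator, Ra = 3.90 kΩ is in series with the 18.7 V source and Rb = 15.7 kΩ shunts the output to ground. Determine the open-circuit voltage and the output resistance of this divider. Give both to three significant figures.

V_th is the open-circuit tap voltage: 18.7 × 15.7/(3.90 + 15.7) = 15.0 V.
With the supply zeroed, Ra and Rb appear in parallel from the tap: R_th = Ra‖Rb = (3.90 × 15.7)/19.60 = 3.12 kΩ.

V_th = 15.0 V, R_th = 3.12 kΩ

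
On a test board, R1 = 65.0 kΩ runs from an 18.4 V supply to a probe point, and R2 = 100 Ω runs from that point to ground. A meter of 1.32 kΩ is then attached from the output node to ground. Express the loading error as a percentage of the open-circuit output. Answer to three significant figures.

The divider's output (Thévenin) resistance is R1‖R2 = 99.85 Ω.
Fractional drop under load = R_th/(R_th + R_L) = 99.85 / (99.85 + 1320) = 0.07032.
So the output falls by 7.03 %.

7.03 %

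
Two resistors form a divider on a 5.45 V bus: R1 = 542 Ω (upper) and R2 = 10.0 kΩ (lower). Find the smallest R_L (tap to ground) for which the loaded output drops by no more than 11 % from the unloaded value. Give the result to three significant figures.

R_L(min) ≈ 4.16 kΩ

Output resistance R_th = R1‖R2 = (542 × 10000)/10540 = 514.1 Ω.
The fractional drop is R_th/(R_th + R_L); requiring this ≤ 0.110 gives R_L ≥ R_th(1/0.110 − 1) = 514.1 × 8.091 = 4.16 kΩ.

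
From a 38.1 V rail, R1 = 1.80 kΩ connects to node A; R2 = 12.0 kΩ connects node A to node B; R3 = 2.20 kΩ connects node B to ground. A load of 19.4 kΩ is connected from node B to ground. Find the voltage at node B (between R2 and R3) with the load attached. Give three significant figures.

At node B, R3 is in parallel with the load: R3‖R_L = 1.976 kΩ.
Below node A the resistance is R2 + (R3‖R_L) = 13.98 kΩ, so V_A = 38.1 × 13.98/15.78 = 33.75 V.
Then V_B = V_A × (R3‖R_L)/(R2 + R3‖R_L) = 33.75 × 1.976/13.98 = 4.77 V.

V ≈ 4.77 V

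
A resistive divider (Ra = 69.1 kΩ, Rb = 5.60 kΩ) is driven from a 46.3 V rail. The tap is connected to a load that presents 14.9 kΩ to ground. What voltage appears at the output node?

V_out ≈ 2.58 V

The load sits in parallel with Rb: Rb‖R_L = (5.60 × 14.9) / (5.60 + 14.9) = 4.070 kΩ.
V_out = 46.3 × 4.070 / (69.1 + 4.070) = 46.3 × 4.070/73.17 = 2.58 V.
(Unloaded it would have been 3.47 V.)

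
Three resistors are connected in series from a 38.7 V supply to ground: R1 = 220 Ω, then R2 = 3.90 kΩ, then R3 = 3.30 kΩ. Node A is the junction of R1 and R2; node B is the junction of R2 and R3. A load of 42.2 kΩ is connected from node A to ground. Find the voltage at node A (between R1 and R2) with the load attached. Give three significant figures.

V ≈ 37.4 V

Below node A the series string R2+R3 = 7200 Ω sits in parallel with the 42200 Ω load: 6151 Ω.
V_A = 38.7 × 6151/(220 + 6151) = 37.4 V.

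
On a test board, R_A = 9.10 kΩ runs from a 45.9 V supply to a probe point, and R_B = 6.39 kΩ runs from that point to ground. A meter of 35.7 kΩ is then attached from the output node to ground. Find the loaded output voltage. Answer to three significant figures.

The load sits in parallel with R_B: R_B‖R_L = (6.39 × 35.7) / (6.39 + 35.7) = 5.420 kΩ.
V_out = 45.9 × 5.420 / (9.10 + 5.420) = 45.9 × 5.420/14.52 = 17.1 V.

V_out ≈ 17.1 V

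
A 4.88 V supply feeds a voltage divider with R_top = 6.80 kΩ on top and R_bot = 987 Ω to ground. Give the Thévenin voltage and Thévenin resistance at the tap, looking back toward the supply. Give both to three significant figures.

V_th is the open-circuit tap voltage: 4.88 × 987/(6800 + 987) = 0.619 V.
With the supply zeroed, R_top and R_bot appear in parallel from the tap: R_th = R_top‖R_bot = (6800 × 987)/7787 = 862 Ω.

V_th = 0.619 V, R_th = 862 Ω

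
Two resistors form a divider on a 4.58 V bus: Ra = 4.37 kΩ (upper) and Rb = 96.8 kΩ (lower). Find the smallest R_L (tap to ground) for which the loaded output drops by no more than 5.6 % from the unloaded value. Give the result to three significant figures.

Output resistance R_th = Ra‖Rb = (4.37 × 96.8)/101.2 = 4.181 kΩ.
The fractional drop is R_th/(R_th + R_L); requiring this ≤ 0.0560 gives R_L ≥ R_th(1/0.0560 − 1) = 4.181 × 16.86 = 70.5 kΩ.

R_L(min) ≈ 70.5 kΩ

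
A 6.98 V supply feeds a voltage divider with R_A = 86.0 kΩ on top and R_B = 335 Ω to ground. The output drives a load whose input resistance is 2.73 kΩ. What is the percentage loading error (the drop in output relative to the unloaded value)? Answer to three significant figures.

10.9 %

The divider's output (Thévenin) resistance is R_A‖R_B = 333.7 Ω.
Fractional drop under load = R_th/(R_th + R_L) = 333.7 / (333.7 + 2730) = 0.1089.
So the output falls by 10.9 %.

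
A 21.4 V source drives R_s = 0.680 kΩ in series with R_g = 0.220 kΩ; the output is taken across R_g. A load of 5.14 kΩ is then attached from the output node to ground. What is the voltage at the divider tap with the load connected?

V_out ≈ 5.07 V

The load sits in parallel with R_g: R_g‖R_L = (220 × 5140) / (220 + 5140) = 211.0 Ω.
V_out = 21.4 × 211.0 / (680 + 211.0) = 21.4 × 211.0/891.0 = 5.07 V.
(Unloaded it would have been 5.23 V.)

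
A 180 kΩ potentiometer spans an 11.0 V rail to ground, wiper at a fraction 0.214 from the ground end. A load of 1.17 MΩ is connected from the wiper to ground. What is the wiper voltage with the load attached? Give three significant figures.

The wiper splits the pot into (1−α)R = 141.5 kΩ above and αR = 38.52 kΩ below.
Lower section ‖ load = 37.29 kΩ.
V_wiper = 11.0 × 37.29/(141.5 + 37.29) = 2.29 V.

V ≈ 2.29 V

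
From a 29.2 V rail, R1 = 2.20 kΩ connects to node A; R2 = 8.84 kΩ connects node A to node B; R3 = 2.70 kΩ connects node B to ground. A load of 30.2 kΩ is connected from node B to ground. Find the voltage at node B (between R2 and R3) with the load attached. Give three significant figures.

At node B, R3 is in parallel with the load: R3‖R_L = 2.478 kΩ.
Below node A the resistance is R2 + (R3‖R_L) = 11.32 kΩ, so V_A = 29.2 × 11.32/13.52 = 24.45 V.
Then V_B = V_A × (R3‖R_L)/(R2 + R3‖R_L) = 24.45 × 2.478/11.32 = 5.35 V.

V ≈ 5.35 V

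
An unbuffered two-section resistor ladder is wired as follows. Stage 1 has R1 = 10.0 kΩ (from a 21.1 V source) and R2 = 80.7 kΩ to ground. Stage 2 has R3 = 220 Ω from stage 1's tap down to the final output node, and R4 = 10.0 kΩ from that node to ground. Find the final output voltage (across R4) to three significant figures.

Stage 2 presents R3+R4 = 10220 Ω as a load on stage 1's tap.
Stage 1's lower leg becomes R2‖(R3+R4) = 9071 Ω, so V_mid = 21.1 × 9071/19070 = 10.04 V.
Stage 2 is itself unloaded: V_out = V_mid × R4/(R3+R4) = 10.04 × 10000/10220 = 9.82 V.

V_out ≈ 9.82 V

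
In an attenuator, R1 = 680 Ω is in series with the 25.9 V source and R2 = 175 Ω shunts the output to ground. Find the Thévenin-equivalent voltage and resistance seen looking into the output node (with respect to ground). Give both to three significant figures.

V_th = 5.30 V, R_th = 139 Ω

V_th is the open-circuit tap voltage: 25.9 × 175/(680 + 175) = 5.30 V.
With the supply zeroed, R1 and R2 appear in parallel from the tap: R_th = R1‖R2 = (680 × 175)/855.0 = 139 Ω.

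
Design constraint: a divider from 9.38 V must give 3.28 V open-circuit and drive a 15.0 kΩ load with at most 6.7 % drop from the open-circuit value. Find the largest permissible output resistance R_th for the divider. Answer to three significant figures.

Loading drop = R_th/(R_th + R_L) ≤ 0.0670, so R_th ≤ R_L · ε/(1−ε) = 15.0 kΩ × 0.0670/0.9330 = 1.08 kΩ.

R_th ≤ 1.08 kΩ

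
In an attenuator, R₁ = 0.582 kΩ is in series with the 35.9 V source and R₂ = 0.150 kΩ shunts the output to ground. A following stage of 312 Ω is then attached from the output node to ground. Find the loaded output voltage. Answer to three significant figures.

The load sits in parallel with R₂: R₂‖R_L = (150 × 312) / (150 + 312) = 101.3 Ω.
V_out = 35.9 × 101.3 / (582 + 101.3) = 35.9 × 101.3/683.3 = 5.32 V.
(Unloaded it would have been 7.36 V.)

V_out ≈ 5.32 V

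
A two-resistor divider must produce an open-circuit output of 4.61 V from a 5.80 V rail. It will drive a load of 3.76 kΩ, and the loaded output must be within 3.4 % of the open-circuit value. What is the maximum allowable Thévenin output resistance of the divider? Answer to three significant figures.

Loading drop = R_th/(R_th + R_L) ≤ 0.0340, so R_th ≤ R_L · ε/(1−ε) = 3.76 kΩ × 0.0340/0.9660 = 132 Ω.
(Any R1, R2 with R2/(R1+R2) = 0.795 and R1‖R2 ≤ 132 Ω will meet the spec.)

R_th ≤ 132 Ω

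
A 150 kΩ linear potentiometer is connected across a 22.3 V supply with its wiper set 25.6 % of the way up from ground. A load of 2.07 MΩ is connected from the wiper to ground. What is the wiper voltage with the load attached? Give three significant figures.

V ≈ 5.63 V

The wiper splits the pot into (1−α)R = 111.6 kΩ above and αR = 38.40 kΩ below.
Lower section ‖ load = 37.70 kΩ.
V_wiper = 22.3 × 37.70/(111.6 + 37.70) = 5.63 V.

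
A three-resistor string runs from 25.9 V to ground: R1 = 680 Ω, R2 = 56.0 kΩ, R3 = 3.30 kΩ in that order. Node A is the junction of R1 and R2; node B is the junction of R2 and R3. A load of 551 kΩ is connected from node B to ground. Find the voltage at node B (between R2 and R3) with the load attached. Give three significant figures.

V ≈ 1.42 V

At node B, R3 is in parallel with the load: R3‖R_L = 3280 Ω.
Below node A the resistance is R2 + (R3‖R_L) = 59280 Ω, so V_A = 25.9 × 59280/59960 = 25.61 V.
Then V_B = V_A × (R3‖R_L)/(R2 + R3‖R_L) = 25.61 × 3280/59280 = 1.42 V.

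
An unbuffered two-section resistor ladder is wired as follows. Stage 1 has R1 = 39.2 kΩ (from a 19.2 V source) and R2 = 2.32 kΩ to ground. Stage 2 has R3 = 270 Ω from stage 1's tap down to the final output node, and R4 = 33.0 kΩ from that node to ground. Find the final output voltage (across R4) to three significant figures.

Stage 2 presents R3+R4 = 33270 Ω as a load on stage 1's tap.
Stage 1's lower leg becomes R2‖(R3+R4) = 2169 Ω, so V_mid = 19.2 × 2169/41370 = 1.007 V.
Stage 2 is itself unloaded: V_out = V_mid × R4/(R3+R4) = 1.007 × 33000/33270 = 0.998 V.

V_out ≈ 0.998 V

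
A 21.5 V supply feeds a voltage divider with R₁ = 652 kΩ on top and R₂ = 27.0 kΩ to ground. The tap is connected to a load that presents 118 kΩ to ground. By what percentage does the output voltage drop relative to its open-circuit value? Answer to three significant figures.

The divider's output (Thévenin) resistance is R₁‖R₂ = 25.93 kΩ.
Fractional drop under load = R_th/(R_th + R_L) = 25.93 / (25.93 + 118) = 0.1801.
So the output falls by 18.0 %.

18.0 %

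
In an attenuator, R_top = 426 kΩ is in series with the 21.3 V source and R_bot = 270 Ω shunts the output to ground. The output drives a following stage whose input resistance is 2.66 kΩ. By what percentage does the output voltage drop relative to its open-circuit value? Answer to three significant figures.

9.21 %

The divider's output (Thévenin) resistance is R_top‖R_bot = 269.8 Ω.
Fractional drop under load = R_th/(R_th + R_L) = 269.8 / (269.8 + 2660) = 0.09210.
So the output falls by 9.21 %.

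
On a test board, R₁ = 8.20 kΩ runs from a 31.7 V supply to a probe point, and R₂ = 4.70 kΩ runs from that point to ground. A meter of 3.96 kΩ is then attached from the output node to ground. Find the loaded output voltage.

V_out ≈ 6.58 V

The load sits in parallel with R₂: R₂‖R_L = (4.70 × 3.96) / (4.70 + 3.96) = 2.149 kΩ.
V_out = 31.7 × 2.149 / (8.20 + 2.149) = 31.7 × 2.149/10.35 = 6.58 V.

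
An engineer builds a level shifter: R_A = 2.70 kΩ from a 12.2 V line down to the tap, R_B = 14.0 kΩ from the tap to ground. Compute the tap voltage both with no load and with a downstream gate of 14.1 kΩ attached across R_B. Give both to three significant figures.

Unloaded: 10.2 V; loaded: 8.81 V

Open-circuit: V = 12.2 × 14.0/(2.70 + 14.0) = 10.2 V.
With the load, R_B becomes R_B‖R_L = 7.025 kΩ, so V = 12.2 × 7.025/9.725 = 8.81 V.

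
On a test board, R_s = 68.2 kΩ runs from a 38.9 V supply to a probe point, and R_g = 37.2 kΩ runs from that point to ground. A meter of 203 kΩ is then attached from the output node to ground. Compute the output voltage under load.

V_out ≈ 12.3 V

The load sits in parallel with R_g: R_g‖R_L = (37.2 × 203) / (37.2 + 203) = 31.44 kΩ.
V_out = 38.9 × 31.44 / (68.2 + 31.44) = 38.9 × 31.44/99.64 = 12.3 V.
(Unloaded it would have been 13.7 V.)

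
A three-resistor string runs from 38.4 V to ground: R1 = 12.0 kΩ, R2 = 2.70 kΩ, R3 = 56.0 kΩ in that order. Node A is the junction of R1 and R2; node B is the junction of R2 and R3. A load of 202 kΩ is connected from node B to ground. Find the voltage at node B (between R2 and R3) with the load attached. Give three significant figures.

At node B, R3 is in parallel with the load: R3‖R_L = 43.84 kΩ.
Below node A the resistance is R2 + (R3‖R_L) = 46.54 kΩ, so V_A = 38.4 × 46.54/58.54 = 30.53 V.
Then V_B = V_A × (R3‖R_L)/(R2 + R3‖R_L) = 30.53 × 43.84/46.54 = 28.8 V.

V ≈ 28.8 V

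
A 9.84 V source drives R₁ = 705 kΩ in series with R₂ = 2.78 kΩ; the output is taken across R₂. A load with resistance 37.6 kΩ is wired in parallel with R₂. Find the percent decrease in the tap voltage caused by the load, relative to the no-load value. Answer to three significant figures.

The divider's output (Thévenin) resistance is R₁‖R₂ = 2.769 kΩ.
Fractional drop under load = R_th/(R_th + R_L) = 2.769 / (2.769 + 37.6) = 0.06859.
So the output falls by 6.86 %.

6.86 %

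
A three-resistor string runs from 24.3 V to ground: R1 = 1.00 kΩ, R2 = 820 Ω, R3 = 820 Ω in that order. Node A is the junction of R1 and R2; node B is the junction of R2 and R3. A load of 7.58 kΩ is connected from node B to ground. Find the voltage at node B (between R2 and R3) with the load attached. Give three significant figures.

At node B, R3 is in parallel with the load: R3‖R_L = 740.0 Ω.
Below node A the resistance is R2 + (R3‖R_L) = 1560 Ω, so V_A = 24.3 × 1560/2560 = 14.81 V.
Then V_B = V_A × (R3‖R_L)/(R2 + R3‖R_L) = 14.81 × 740.0/1560 = 7.02 V.

V ≈ 7.02 V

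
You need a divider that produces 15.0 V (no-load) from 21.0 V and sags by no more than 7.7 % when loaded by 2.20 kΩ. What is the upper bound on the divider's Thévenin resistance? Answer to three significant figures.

R_th ≤ 184 Ω

Loading drop = R_th/(R_th + R_L) ≤ 0.0770, so R_th ≤ R_L · ε/(1−ε) = 2.20 kΩ × 0.0770/0.9230 = 184 Ω.
(Any R1, R2 with R2/(R1+R2) = 0.714 and R1‖R2 ≤ 184 Ω will meet the spec.)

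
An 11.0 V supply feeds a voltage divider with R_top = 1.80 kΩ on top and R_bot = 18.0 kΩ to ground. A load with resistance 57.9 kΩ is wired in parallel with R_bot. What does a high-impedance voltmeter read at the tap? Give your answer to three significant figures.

V_out ≈ 9.73 V

The load sits in parallel with R_bot: R_bot‖R_L = (18.0 × 57.9) / (18.0 + 57.9) = 13.73 kΩ.
V_out = 11.0 × 13.73 / (1.80 + 13.73) = 11.0 × 13.73/15.53 = 9.73 V.
(Unloaded it would have been 10.0 V.)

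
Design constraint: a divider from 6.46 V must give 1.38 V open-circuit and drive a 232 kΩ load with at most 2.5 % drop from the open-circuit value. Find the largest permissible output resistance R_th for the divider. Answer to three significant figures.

Loading drop = R_th/(R_th + R_L) ≤ 0.0250, so R_th ≤ R_L · ε/(1−ε) = 232 kΩ × 0.0250/0.9750 = 5.95 kΩ.
(Any R1, R2 with R2/(R1+R2) = 0.214 and R1‖R2 ≤ 5.95 kΩ will meet the spec.)

R_th ≤ 5.95 kΩ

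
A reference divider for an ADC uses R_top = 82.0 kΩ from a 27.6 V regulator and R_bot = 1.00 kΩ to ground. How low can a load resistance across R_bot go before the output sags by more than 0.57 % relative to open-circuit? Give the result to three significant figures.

R_L(min) ≈ 172 kΩ

Output resistance R_th = R_top‖R_bot = (82000 × 1000)/83000 = 988.0 Ω.
The fractional drop is R_th/(R_th + R_L); requiring this ≤ 0.00570 gives R_L ≥ R_th(1/0.00570 − 1) = 988.0 × 174.4 = 172 kΩ.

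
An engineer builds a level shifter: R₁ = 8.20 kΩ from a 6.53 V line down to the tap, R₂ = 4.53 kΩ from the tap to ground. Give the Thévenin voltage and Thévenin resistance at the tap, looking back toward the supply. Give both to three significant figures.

V_th = 2.32 V, R_th = 2.92 kΩ

V_th is the open-circuit tap voltage: 6.53 × 4.53/(8.20 + 4.53) = 2.32 V.
With the supply zeroed, R₁ and R₂ appear in parallel from the tap: R_th = R₁‖R₂ = (8.20 × 4.53)/12.73 = 2.92 kΩ.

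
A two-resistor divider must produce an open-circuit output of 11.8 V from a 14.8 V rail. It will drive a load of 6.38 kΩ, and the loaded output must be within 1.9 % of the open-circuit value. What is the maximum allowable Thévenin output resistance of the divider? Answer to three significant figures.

R_th ≤ 124 Ω

Loading drop = R_th/(R_th + R_L) ≤ 0.0190, so R_th ≤ R_L · ε/(1−ε) = 6.38 kΩ × 0.0190/0.9810 = 124 Ω.
(Any R1, R2 with R2/(R1+R2) = 0.797 and R1‖R2 ≤ 124 Ω will meet the spec.)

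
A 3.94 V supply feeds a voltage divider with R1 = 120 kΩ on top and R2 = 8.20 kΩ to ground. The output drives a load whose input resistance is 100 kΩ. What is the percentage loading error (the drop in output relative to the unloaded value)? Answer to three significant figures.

7.13 %

The divider's output (Thévenin) resistance is R1‖R2 = 7.676 kΩ.
Fractional drop under load = R_th/(R_th + R_L) = 7.676 / (7.676 + 100) = 0.07128.
So the output falls by 7.13 %.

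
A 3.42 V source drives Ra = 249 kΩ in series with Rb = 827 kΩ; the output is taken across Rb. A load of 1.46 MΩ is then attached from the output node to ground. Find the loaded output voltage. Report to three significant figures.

The load sits in parallel with Rb: Rb‖R_L = (827 × 1460) / (827 + 1460) = 527.9 kΩ.
V_out = 3.42 × 527.9 / (249 + 527.9) = 3.42 × 527.9/776.9 = 2.32 V.
(Unloaded it would have been 2.63 V.)

V_out ≈ 2.32 V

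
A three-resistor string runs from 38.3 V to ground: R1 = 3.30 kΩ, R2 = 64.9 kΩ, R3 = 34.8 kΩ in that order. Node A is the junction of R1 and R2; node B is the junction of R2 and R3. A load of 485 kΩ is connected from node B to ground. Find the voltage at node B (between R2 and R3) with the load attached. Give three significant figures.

At node B, R3 is in parallel with the load: R3‖R_L = 32.47 kΩ.
Below node A the resistance is R2 + (R3‖R_L) = 97.37 kΩ, so V_A = 38.3 × 97.37/100.7 = 37.04 V.
Then V_B = V_A × (R3‖R_L)/(R2 + R3‖R_L) = 37.04 × 32.47/97.37 = 12.4 V.

V ≈ 12.4 V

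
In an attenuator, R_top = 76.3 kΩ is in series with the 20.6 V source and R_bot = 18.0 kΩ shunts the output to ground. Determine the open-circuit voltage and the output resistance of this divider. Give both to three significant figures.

V_th = 3.93 V, R_th = 14.6 kΩ

V_th is the open-circuit tap voltage: 20.6 × 18.0/(76.3 + 18.0) = 3.93 V.
With the supply zeroed, R_top and R_bot appear in parallel from the tap: R_th = R_top‖R_bot = (76.3 × 18.0)/94.30 = 14.6 kΩ.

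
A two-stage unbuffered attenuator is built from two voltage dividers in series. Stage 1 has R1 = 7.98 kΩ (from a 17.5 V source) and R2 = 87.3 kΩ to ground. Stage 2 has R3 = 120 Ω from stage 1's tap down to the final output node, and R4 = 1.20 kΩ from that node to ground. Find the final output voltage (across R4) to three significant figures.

Stage 2 presents R3+R4 = 1320 Ω as a load on stage 1's tap.
Stage 1's lower leg becomes R2‖(R3+R4) = 1300 Ω, so V_mid = 17.5 × 1300/9280 = 2.452 V.
Stage 2 is itself unloaded: V_out = V_mid × R4/(R3+R4) = 2.452 × 1200/1320 = 2.23 V.

V_out ≈ 2.23 V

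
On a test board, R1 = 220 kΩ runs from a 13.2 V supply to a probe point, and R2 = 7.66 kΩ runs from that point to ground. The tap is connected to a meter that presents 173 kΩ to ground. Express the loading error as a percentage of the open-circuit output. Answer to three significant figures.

4.10 %

The divider's output (Thévenin) resistance is R1‖R2 = 7.402 kΩ.
Fractional drop under load = R_th/(R_th + R_L) = 7.402 / (7.402 + 173) = 0.04103.
So the output falls by 4.10 %.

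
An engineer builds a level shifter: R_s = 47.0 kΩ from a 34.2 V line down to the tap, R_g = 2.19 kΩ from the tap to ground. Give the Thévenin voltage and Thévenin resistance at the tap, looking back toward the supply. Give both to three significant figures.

V_th = 1.52 V, R_th = 2.09 kΩ

V_th is the open-circuit tap voltage: 34.2 × 2.19/(47.0 + 2.19) = 1.52 V.
With the supply zeroed, R_s and R_g appear in parallel from the tap: R_th = R_s‖R_g = (47.0 × 2.19)/49.19 = 2.09 kΩ.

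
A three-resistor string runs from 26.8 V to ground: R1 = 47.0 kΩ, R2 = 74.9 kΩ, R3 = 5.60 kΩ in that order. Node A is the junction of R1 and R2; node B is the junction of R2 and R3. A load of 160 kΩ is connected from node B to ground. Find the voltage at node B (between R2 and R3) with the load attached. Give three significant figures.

V ≈ 1.14 V

At node B, R3 is in parallel with the load: R3‖R_L = 5.411 kΩ.
Below node A the resistance is R2 + (R3‖R_L) = 80.31 kΩ, so V_A = 26.8 × 80.31/127.3 = 16.91 V.
Then V_B = V_A × (R3‖R_L)/(R2 + R3‖R_L) = 16.91 × 5.411/80.31 = 1.14 V.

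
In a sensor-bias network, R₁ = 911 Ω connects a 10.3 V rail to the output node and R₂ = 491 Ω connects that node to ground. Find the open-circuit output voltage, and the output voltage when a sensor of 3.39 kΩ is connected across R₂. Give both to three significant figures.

Open-circuit: V = 10.3 × 491/(911 + 491) = 3.61 V.
With the load, R₂ becomes R₂‖R_L = 428.9 Ω, so V = 10.3 × 428.9/1340 = 3.30 V.

Unloaded: 3.61 V; loaded: 3.30 V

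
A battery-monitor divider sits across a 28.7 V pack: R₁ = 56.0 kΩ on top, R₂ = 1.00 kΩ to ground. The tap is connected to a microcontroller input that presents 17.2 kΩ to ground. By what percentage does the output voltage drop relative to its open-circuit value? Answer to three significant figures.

5.40 %

The divider's output (Thévenin) resistance is R₁‖R₂ = 0.9825 kΩ.
Fractional drop under load = R_th/(R_th + R_L) = 0.9825 / (0.9825 + 17.2) = 0.05403.
So the output falls by 5.40 %.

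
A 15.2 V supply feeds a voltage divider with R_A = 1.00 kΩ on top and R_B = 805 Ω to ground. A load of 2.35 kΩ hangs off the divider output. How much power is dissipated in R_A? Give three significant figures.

Total resistance from the source is R_A + (R_B‖R_L) = 1600 Ω, so I = 15.2/1600 Ω = 9.502 mA.
P = I²·R_A = (9.502 mA)² × 1.00 kΩ = 90.3 mW.

P ≈ 90.3 mW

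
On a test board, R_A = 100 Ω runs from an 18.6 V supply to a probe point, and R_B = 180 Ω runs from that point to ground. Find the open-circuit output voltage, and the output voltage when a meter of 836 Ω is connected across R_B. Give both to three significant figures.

Open-circuit: V = 18.6 × 180/(100 + 180) = 12.0 V.
With the load, R_B becomes R_B‖R_L = 148.1 Ω, so V = 18.6 × 148.1/248.1 = 11.1 V.

Unloaded: 12.0 V; loaded: 11.1 V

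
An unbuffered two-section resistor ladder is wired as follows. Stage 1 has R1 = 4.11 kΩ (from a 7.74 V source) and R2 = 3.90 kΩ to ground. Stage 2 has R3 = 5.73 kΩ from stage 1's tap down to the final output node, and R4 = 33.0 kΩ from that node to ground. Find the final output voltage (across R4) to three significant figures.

V_out ≈ 3.05 V

Stage 2 presents R3+R4 = 38.73 kΩ as a load on stage 1's tap.
Stage 1's lower leg becomes R2‖(R3+R4) = 3.543 kΩ, so V_mid = 7.74 × 3.543/7.653 = 3.583 V.
Stage 2 is itself unloaded: V_out = V_mid × R4/(R3+R4) = 3.583 × 33.0/38.73 = 3.05 V.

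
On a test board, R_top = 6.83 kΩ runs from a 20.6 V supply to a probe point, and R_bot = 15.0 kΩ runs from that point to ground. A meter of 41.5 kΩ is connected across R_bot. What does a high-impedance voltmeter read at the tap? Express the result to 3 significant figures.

The load sits in parallel with R_bot: R_bot‖R_L = (15.0 × 41.5) / (15.0 + 41.5) = 11.02 kΩ.
V_out = 20.6 × 11.02 / (6.83 + 11.02) = 20.6 × 11.02/17.85 = 12.7 V.

V_out ≈ 12.7 V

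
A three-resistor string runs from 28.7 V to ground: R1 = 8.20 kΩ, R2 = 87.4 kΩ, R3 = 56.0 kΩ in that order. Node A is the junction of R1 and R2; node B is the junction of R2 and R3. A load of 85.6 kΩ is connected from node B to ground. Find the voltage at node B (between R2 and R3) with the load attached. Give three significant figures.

V ≈ 7.51 V

At node B, R3 is in parallel with the load: R3‖R_L = 33.85 kΩ.
Below node A the resistance is R2 + (R3‖R_L) = 121.3 kΩ, so V_A = 28.7 × 121.3/129.5 = 26.88 V.
Then V_B = V_A × (R3‖R_L)/(R2 + R3‖R_L) = 26.88 × 33.85/121.3 = 7.51 V.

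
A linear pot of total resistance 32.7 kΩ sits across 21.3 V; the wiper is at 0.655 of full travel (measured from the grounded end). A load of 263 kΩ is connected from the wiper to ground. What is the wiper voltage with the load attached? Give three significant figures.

The wiper splits the pot into (1−α)R = 11.28 kΩ above and αR = 21.42 kΩ below.
Lower section ‖ load = 19.81 kΩ.
V_wiper = 21.3 × 19.81/(11.28 + 19.81) = 13.6 V.

V ≈ 13.6 V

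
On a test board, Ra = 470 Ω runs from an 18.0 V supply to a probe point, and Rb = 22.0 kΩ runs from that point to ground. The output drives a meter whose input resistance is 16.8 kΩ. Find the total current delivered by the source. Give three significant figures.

I ≈ 1.80 mA

Rb‖R_L = 9526 Ω, so the source sees Ra + Rb‖R_L = 9996 Ω.
I = 18.0 V / 9996 Ω = 1.80 mA.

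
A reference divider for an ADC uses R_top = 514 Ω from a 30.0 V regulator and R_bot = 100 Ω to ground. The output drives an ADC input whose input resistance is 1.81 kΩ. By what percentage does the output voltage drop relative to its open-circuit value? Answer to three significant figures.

4.42 %

The divider's output (Thévenin) resistance is R_top‖R_bot = 83.71 Ω.
Fractional drop under load = R_th/(R_th + R_L) = 83.71 / (83.71 + 1810) = 0.04421.
So the output falls by 4.42 %.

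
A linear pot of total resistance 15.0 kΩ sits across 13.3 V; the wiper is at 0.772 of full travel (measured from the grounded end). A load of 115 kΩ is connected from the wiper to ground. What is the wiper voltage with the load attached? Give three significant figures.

V ≈ 10.0 V

The wiper splits the pot into (1−α)R = 3.420 kΩ above and αR = 11.58 kΩ below.
Lower section ‖ load = 10.52 kΩ.
V_wiper = 13.3 × 10.52/(3.420 + 10.52) = 10.0 V.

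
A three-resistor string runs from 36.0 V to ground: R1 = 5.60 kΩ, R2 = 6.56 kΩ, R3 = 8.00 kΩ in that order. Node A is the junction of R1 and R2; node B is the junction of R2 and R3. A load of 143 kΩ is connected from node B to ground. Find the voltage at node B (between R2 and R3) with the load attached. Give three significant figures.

V ≈ 13.8 V

At node B, R3 is in parallel with the load: R3‖R_L = 7.576 kΩ.
Below node A the resistance is R2 + (R3‖R_L) = 14.14 kΩ, so V_A = 36.0 × 14.14/19.74 = 25.79 V.
Then V_B = V_A × (R3‖R_L)/(R2 + R3‖R_L) = 25.79 × 7.576/14.14 = 13.8 V.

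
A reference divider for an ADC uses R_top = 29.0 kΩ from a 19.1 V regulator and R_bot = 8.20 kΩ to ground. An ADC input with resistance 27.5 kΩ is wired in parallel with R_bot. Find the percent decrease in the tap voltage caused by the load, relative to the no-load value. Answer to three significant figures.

The divider's output (Thévenin) resistance is R_top‖R_bot = 6.392 kΩ.
Fractional drop under load = R_th/(R_th + R_L) = 6.392 / (6.392 + 27.5) = 0.1886.
So the output falls by 18.9 %.

18.9 %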